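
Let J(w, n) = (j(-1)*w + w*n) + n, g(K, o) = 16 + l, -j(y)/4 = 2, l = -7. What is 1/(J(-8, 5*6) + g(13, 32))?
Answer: -1/137 ≈ -0.0072993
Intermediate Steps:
j(y) = -8 (j(y) = -4*2 = -8)
g(K, o) = 9 (g(K, o) = 16 - 7 = 9)
J(w, n) = n - 8*w + n*w (J(w, n) = (-8*w + w*n) + n = (-8*w + n*w) + n = n - 8*w + n*w)
1/(J(-8, 5*6) + g(13, 32)) = 1/((5*6 - 8*(-8) + (5*6)*(-8)) + 9) = 1/((30 + 64 + 30*(-8)) + 9) = 1/((30 + 64 - 240) + 9) = 1/(-146 + 9) = 1/(-137) = -1/137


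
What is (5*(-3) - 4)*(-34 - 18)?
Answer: 988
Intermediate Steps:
(5*(-3) - 4)*(-34 - 18) = (-15 - 4)*(-52) = -19*(-52) = 988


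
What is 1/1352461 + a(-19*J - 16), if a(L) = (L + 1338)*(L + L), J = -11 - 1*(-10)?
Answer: 10881901207/1352461 ≈ 8046.0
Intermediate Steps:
J = -1 (J = -11 + 10 = -1)
a(L) = 2*L*(1338 + L) (a(L) = (1338 + L)*(2*L) = 2*L*(1338 + L))
1/1352461 + a(-19*J - 16) = 1/1352461 + 2*(-19*(-1) - 16)*(1338 + (-19*(-1) - 16)) = 1/1352461 + 2*(19 - 16)*(1338 + (19 - 16)) = 1/1352461 + 2*3*(1338 + 3) = 1/1352461 + 2*3*1341 = 1/1352461 + 8046 = 10881901207/1352461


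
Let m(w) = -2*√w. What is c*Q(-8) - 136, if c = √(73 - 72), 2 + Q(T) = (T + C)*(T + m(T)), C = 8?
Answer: -138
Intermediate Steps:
Q(T) = -2 + (8 + T)*(T - 2*√T) (Q(T) = -2 + (T + 8)*(T - 2*√T) = -2 + (8 + T)*(T - 2*√T))
c = 1 (c = √1 = 1)
c*Q(-8) - 136 = 1*(-2 + (-8)² - 32*I*√2 - (-32)*I*√2 + 8*(-8)) - 136 = 1*(-2 + 64 - 32*I*√2 - (-32)*I*√2 - 64) - 136 = 1*(-2 + 64 - 32*I*√2 + 32*I*√2 - 64) - 136 = 1*(-2) - 136 = -2 - 136 = -138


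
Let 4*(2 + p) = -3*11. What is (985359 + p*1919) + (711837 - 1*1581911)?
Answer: 382461/4 ≈ 95615.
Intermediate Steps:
p = -41/4 (p = -2 + (-3*11)/4 = -2 + (¼)*(-33) = -2 - 33/4 = -41/4 ≈ -10.250)
(985359 + p*1919) + (711837 - 1*1581911) = (985359 - 41/4*1919) + (711837 - 1*1581911) = (985359 - 78679/4) + (711837 - 1581911) = 3862757/4 - 870074 = 382461/4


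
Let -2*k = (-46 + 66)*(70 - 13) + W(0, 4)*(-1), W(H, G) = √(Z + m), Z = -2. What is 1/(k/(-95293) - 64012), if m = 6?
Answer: -95293/6099894947 ≈ -1.5622e-5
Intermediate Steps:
W(H, G) = 2 (W(H, G) = √(-2 + 6) = √4 = 2)
k = -569 (k = -((-46 + 66)*(70 - 13) + 2*(-1))/2 = -(20*57 - 2)/2 = -(1140 - 2)/2 = -½*1138 = -569)
1/(k/(-95293) - 64012) = 1/(-569/(-95293) - 64012) = 1/(-569*(-1/95293) - 64012) = 1/(569/95293 - 64012) = 1/(-6099894947/95293) = -95293/6099894947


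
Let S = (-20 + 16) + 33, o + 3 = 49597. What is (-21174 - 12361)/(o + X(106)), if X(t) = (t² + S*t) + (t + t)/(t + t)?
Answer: -6707/12781 ≈ -0.52476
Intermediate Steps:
o = 49594 (o = -3 + 49597 = 49594)
S = 29 (S = -4 + 33 = 29)
X(t) = 1 + t² + 29*t (X(t) = (t² + 29*t) + (t + t)/(t + t) = (t² + 29*t) + (2*t)/((2*t)) = (t² + 29*t) + (2*t)*(1/(2*t)) = (t² + 29*t) + 1 = 1 + t² + 29*t)
(-21174 - 12361)/(o + X(106)) = (-21174 - 12361)/(49594 + (1 + 106² + 29*106)) = -33535/(49594 + (1 + 11236 + 3074)) = -33535/(49594 + 14311) = -33535/63905 = -33535*1/63905 = -6707/12781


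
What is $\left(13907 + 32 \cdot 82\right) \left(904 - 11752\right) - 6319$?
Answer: $-179334607$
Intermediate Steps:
$\left(13907 + 32 \cdot 82\right) \left(904 - 11752\right) - 6319 = \left(13907 + 2624\right) \left(-10848\right) - 6319 = 16531 \left(-10848\right) - 6319 = -179328288 - 6319 = -179334607$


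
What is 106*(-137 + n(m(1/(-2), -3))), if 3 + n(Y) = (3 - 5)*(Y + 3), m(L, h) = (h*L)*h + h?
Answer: -13886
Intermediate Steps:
m(L, h) = h + L*h**2 (m(L, h) = (L*h)*h + h = L*h**2 + h = h + L*h**2)
n(Y) = -9 - 2*Y (n(Y) = -3 + (3 - 5)*(Y + 3) = -3 - 2*(3 + Y) = -3 + (-6 - 2*Y) = -9 - 2*Y)
106*(-137 + n(m(1/(-2), -3))) = 106*(-137 + (-9 - (-6)*(1 - 3/(-2)))) = 106*(-137 + (-9 - (-6)*(1 - 1/2*(-3)))) = 106*(-137 + (-9 - (-6)*(1 + 3/2))) = 106*(-137 + (-9 - (-6)*5/2)) = 106*(-137 + (-9 - 2*(-15/2))) = 106*(-137 + (-9 + 15)) = 106*(-137 + 6) = 106*(-131) = -13886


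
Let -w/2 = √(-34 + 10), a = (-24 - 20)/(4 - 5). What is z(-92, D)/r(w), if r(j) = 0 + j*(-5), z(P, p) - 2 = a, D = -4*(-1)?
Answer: -23*I*√6/60 ≈ -0.93897*I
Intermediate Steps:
D = 4
a = 44 (a = -44/(-1) = -44*(-1) = 44)
z(P, p) = 46 (z(P, p) = 2 + 44 = 46)
w = -4*I*√6 (w = -2*√(-34 + 10) = -4*I*√6 ≈ -9.798*I)
r(j) = -5*j (r(j) = 0 - 5*j = -5*j)
z(-92, D)/r(w) = 46/((-(-20)*I*√6)) = 46/((20*I*√6)) = 46*(-I*√6/120) = -23*I*√6/60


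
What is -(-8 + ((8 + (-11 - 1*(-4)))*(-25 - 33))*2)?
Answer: 124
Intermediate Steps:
-(-8 + ((8 + (-11 - 1*(-4)))*(-25 - 33))*2) = -(-8 + ((8 + (-11 + 4))*(-58))*2) = -(-8 + ((8 - 7)*(-58))*2) = -(-8 + (1*(-58))*2) = -(-8 - 58*2) = -(-8 - 116) = -1*(-124) = 124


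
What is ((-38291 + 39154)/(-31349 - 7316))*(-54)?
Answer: 46602/38665 ≈ 1.2053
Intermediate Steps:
((-38291 + 39154)/(-31349 - 7316))*(-54) = (863/(-38665))*(-54) = (863*(-1/38665))*(-54) = -863/38665*(-54) = 46602/38665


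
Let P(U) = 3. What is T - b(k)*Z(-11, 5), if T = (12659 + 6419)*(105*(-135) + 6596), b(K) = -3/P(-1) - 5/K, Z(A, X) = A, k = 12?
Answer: -1735106131/12 ≈ -1.4459e+8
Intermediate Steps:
b(K) = -1 - 5/K (b(K) = -3/3 - 5/K = -3*⅓ - 5/K = -1 - 5/K)
T = -144592162 (T = 19078*(-14175 + 6596) = 19078*(-7579) = -144592162)
T - b(k)*Z(-11, 5) = -144592162 - (-5 - 1*12)/12*(-11) = -144592162 - (-5 - 12)/12*(-11) = -144592162 - (1/12)*(-17)*(-11) = -144592162 - (-17)*(-11)/12 = -144592162 - 1*187/12 = -144592162 - 187/12 = -1735106131/12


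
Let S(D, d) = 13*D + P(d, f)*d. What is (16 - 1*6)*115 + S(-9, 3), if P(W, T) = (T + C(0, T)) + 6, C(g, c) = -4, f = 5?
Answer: 1054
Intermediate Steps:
P(W, T) = 2 + T (P(W, T) = (T - 4) + 6 = (-4 + T) + 6 = 2 + T)
S(D, d) = 7*d + 13*D (S(D, d) = 13*D + (2 + 5)*d = 13*D + 7*d = 7*d + 13*D)
(16 - 1*6)*115 + S(-9, 3) = (16 - 1*6)*115 + (7*3 + 13*(-9)) = (16 - 6)*115 + (21 - 117) = 10*115 - 96 = 1150 - 96 = 1054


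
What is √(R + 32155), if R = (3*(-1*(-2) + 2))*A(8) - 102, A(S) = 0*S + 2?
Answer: √32077 ≈ 179.10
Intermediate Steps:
A(S) = 2 (A(S) = 0 + 2 = 2)
R = -78 (R = (3*(-1*(-2) + 2))*2 - 102 = (3*(2 + 2))*2 - 102 = (3*4)*2 - 102 = 12*2 - 102 = 24 - 102 = -78)
√(R + 32155) = √(-78 + 32155) = √32077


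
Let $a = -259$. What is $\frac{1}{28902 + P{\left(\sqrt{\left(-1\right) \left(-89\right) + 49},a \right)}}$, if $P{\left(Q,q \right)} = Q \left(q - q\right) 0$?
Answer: $\frac{1}{28902} \approx 3.46 \cdot 10^{-5}$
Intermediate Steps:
$P{\left(Q,q \right)} = 0$ ($P{\left(Q,q \right)} = Q 0 \cdot 0 = 0 \cdot 0 = 0$)
$\frac{1}{28902 + P{\left(\sqrt{\left(-1\right) \left(-89\right) + 49},a \right)}} = \frac{1}{28902 + 0} = \frac{1}{28902}$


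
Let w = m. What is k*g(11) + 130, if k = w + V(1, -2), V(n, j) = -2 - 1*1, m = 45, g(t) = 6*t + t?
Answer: 3364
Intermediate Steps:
g(t) = 7*t
V(n, j) = -3 (V(n, j) = -2 - 1 = -3)
w = 45
k = 42 (k = 45 - 3 = 42)
k*g(11) + 130 = 42*(7*11) + 130 = 42*77 + 130 = 3234 + 130 = 3364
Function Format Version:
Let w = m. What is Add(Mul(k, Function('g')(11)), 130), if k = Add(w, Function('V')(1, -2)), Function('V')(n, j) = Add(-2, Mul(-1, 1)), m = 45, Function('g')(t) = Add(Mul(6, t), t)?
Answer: 3364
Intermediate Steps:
Function('g')(t) = Mul(7, t)
Function('V')(n, j) = -3 (Function('V')(n, j) = Add(-2, -1) = -3)
w = 45
k = 42 (k = Add(45, -3) = 42)
Add(Mul(k, Function('g')(11)), 130) = Add(Mul(42, Mul(7, 11)), 130) = Add(Mul(42, 77), 130) = Add(3234, 130) = 3364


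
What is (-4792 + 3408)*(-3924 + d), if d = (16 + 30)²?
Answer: 2502272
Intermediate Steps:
d = 2116 (d = 46² = 2116)
(-4792 + 3408)*(-3924 + d) = (-4792 + 3408)*(-3924 + 2116) = -1384*(-1808) = 2502272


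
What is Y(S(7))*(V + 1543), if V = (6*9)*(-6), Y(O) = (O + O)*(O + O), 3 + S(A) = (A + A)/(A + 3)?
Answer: 312064/25 ≈ 12483.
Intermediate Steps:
S(A) = -3 + 2*A/(3 + A) (S(A) = -3 + (A + A)/(A + 3) = -3 + (2*A)/(3 + A) = -3 + 2*A/(3 + A))
Y(O) = 4*O**2 (Y(O) = (2*O)*(2*O) = 4*O**2)
V = -324 (V = 54*(-6) = -324)
Y(S(7))*(V + 1543) = (4*((-9 - 1*7)/(3 + 7))**2)*(-324 + 1543) = (4*((-9 - 7)/10)**2)*1219 = (4*((1/10)*(-16))**2)*1219 = (4*(-8/5)**2)*1219 = (4*(64/25))*1219 = (256/25)*1219 = 312064/25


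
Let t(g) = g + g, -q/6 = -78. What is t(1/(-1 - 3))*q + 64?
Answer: -170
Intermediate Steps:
q = 468 (q = -6*(-78) = 468)
t(g) = 2*g
t(1/(-1 - 3))*q + 64 = (2/(-1 - 3))*468 + 64 = (2/(-4))*468 + 64 = (2*(-1/4))*468 + 64 = -1/2*468 + 64 = -234 + 64 = -170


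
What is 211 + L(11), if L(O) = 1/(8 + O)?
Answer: 4010/19 ≈ 211.05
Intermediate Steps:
211 + L(11) = 211 + 1/(8 + 11) = 211 + 1/19 = 4010/19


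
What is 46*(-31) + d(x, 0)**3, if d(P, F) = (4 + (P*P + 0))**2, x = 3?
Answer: 4825383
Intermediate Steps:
d(P, F) = (4 + P**2)**2 (d(P, F) = (4 + (P**2 + 0))**2 = (4 + P**2)**2)
46*(-31) + d(x, 0)**3 = 46*(-31) + ((4 + 3**2)**2)**3 = -1426 + ((4 + 9)**2)**3 = -1426 + (13**2)**3 = -1426 + 169**3 = -1426 + 4826809 = 4825383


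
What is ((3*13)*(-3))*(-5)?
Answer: 585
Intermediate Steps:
((3*13)*(-3))*(-5) = (39*(-3))*(-5) = -117*(-5) = 585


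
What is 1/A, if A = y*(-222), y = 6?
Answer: -1/1332 ≈ -0.00075075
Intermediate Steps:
A = -1332 (A = 6*(-222) = -1332)
1/A = 1/(-1332) = -1/1332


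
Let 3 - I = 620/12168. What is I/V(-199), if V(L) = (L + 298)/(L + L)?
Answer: -1785229/150579 ≈ -11.856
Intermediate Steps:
I = 8971/3042 (I = 3 - 620/12168 = 3 - 1*155/3042 = 3 - 155/3042 = 8971/3042 ≈ 2.9490)
V(L) = (298 + L)/(2*L) (V(L) = (298 + L)/((2*L)) = (298 + L)*(1/(2*L)) = (298 + L)/(2*L))
I/V(-199) = 8971/(3042*(((½)*(298 - 199)/(-199)))) = 8971/(3042*(((½)*(-1/199)*99))) = 8971/(3042*(-99/398)) = (8971/3042)*(-398/99) = -1785229/150579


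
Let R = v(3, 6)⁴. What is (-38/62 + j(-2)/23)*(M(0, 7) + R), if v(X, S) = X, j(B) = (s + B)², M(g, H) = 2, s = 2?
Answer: -1577/31 ≈ -50.871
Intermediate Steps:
j(B) = (2 + B)²
R = 81 (R = 3⁴ = 81)
(-38/62 + j(-2)/23)*(M(0, 7) + R) = (-38/62 + (2 - 2)²/23)*(2 + 81) = (-38*1/62 + 0²*(1/23))*83 = (-19/31 + 0*(1/23))*83 = (-19/31 + 0)*83 = -19/31*83 = -1577/31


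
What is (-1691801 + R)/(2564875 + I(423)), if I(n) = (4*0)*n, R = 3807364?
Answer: 2115563/2564875 ≈ 0.82482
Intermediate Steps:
I(n) = 0 (I(n) = 0*n = 0)
(-1691801 + R)/(2564875 + I(423)) = (-1691801 + 3807364)/(2564875 + 0) = 2115563/2564875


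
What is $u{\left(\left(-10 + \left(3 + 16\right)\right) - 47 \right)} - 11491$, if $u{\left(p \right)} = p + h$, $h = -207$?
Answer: $-11736$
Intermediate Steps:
$u{\left(p \right)} = -207 + p$ ($u{\left(p \right)} = p - 207 = -207 + p$)
$u{\left(\left(-10 + \left(3 + 16\right)\right) - 47 \right)} - 11491 = \left(-207 + \left(\left(-10 + \left(3 + 16\right)\right) - 47\right)\right) - 11491 = \left(-207 + \left(\left(-10 + 19\right) - 47\right)\right) - 11491 = \left(-207 + \left(9 - 47\right)\right) - 11491 = \left(-207 - 38\right) - 11491 = -245 - 11491 = -11736$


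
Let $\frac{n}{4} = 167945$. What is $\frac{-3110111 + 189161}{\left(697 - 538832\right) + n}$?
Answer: $- \frac{584190}{26729} \approx -21.856$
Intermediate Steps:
$n = 671780$ ($n = 4 \cdot 167945 = 671780$)
$\frac{-3110111 + 189161}{\left(697 - 538832\right) + n} = \frac{-3110111 + 189161}{\left(697 - 538832\right) + 671780} = - \frac{2920950}{\left(697 - 538832\right) + 671780} = - \frac{2920950}{-538135 + 671780} = - \frac{2920950}{133645} = \left(-2920950\right) \frac{1}{133645} = - \frac{584190}{26729}$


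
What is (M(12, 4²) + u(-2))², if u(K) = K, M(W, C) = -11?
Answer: 169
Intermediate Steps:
(M(12, 4²) + u(-2))² = (-11 - 2)² = (-13)² = 169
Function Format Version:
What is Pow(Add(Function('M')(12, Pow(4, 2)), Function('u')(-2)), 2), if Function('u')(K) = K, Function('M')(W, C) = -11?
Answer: 169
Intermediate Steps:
Pow(Add(Function('M')(12, Pow(4, 2)), Function('u')(-2)), 2) = Pow(Add(-11, -2), 2) = Pow(-13, 2) = 169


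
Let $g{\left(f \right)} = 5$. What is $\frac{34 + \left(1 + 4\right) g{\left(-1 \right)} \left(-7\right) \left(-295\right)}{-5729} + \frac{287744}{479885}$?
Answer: $- \frac{23141893839}{2749261165} \approx -8.4175$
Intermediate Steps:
$\frac{34 + \left(1 + 4\right) g{\left(-1 \right)} \left(-7\right) \left(-295\right)}{-5729} + \frac{287744}{479885} = \frac{34 + \left(1 + 4\right) 5 \left(-7\right) \left(-295\right)}{-5729} + \frac{287744}{479885} = \left(34 + 5 \cdot 5 \left(-7\right) \left(-295\right)\right) \left(- \frac{1}{5729}\right) + 287744 \cdot \frac{1}{479885} = \left(34 + 25 \left(-7\right) \left(-295\right)\right) \left(- \frac{1}{5729}\right) + \frac{287744}{479885} = \left(34 - -51625\right) \left(- \frac{1}{5729}\right) + \frac{287744}{479885} = \left(34 + 51625\right) \left(- \frac{1}{5729}\right) + \frac{287744}{479885} = 51659 \left(- \frac{1}{5729}\right) + \frac{287744}{479885} = - \frac{51659}{5729} + \frac{287744}{479885} = - \frac{23141893839}{2749261165}$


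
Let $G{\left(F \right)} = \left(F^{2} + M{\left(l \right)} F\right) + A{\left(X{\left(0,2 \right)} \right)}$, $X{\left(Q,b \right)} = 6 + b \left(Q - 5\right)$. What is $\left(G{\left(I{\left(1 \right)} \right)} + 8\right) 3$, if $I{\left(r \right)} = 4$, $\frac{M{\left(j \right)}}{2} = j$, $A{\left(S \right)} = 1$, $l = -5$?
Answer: $-45$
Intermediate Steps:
$X{\left(Q,b \right)} = 6 + b \left(-5 + Q\right)$
$M{\left(j \right)} = 2 j$
$G{\left(F \right)} = 1 + F^{2} - 10 F$ ($G{\left(F \right)} = \left(F^{2} + 2 \left(-5\right) F\right) + 1 = \left(F^{2} - 10 F\right) + 1 = 1 + F^{2} - 10 F$)
$\left(G{\left(I{\left(1 \right)} \right)} + 8\right) 3 = \left(\left(1 + 4^{2} - 40\right) + 8\right) 3 = \left(\left(1 + 16 - 40\right) + 8\right) 3 = \left(-23 + 8\right) 3 = \left(-15\right) 3 = -45$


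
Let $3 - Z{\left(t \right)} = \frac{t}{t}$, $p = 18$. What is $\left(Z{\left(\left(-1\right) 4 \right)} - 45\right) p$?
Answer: $-774$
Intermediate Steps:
$Z{\left(t \right)} = 2$ ($Z{\left(t \right)} = 3 - \frac{t}{t} = 3 - 1 = 2$)
$\left(Z{\left(\left(-1\right) 4 \right)} - 45\right) p = \left(2 - 45\right) 18 = \left(-43\right) 18 = -774$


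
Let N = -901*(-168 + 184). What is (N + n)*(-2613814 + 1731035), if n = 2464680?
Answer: -2163041603656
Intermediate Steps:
N = -14416 (N = -901*16 = -14416)
(N + n)*(-2613814 + 1731035) = (-14416 + 2464680)*(-2613814 + 1731035) = 2450264*(-882779) = -2163041603656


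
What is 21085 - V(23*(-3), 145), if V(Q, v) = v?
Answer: 20940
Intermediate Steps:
21085 - V(23*(-3), 145) = 21085 - 1*145 = 21085 - 145 = 20940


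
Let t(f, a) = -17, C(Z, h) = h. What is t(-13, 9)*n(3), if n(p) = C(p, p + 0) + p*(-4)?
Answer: 153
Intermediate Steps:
n(p) = -3*p (n(p) = (p + 0) + p*(-4) = p - 4*p = -3*p)
t(-13, 9)*n(3) = -(-51)*3 = -17*(-9) = 153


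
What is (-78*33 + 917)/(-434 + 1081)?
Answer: -1657/647 ≈ -2.5611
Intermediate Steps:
(-78*33 + 917)/(-434 + 1081) = (-2574 + 917)/647 = -1657*1/647 = -1657/647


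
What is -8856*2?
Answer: -17712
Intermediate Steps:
-8856*2 = -738*24 = -17712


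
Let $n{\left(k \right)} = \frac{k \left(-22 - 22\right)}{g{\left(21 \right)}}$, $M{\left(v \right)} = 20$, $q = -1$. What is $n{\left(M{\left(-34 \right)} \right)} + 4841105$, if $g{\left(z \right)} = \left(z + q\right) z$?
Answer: $\frac{101663161}{21} \approx 4.8411 \cdot 10^{6}$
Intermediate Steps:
$g{\left(z \right)} = z \left(-1 + z\right)$ ($g{\left(z \right)} = \left(z - 1\right) z = \left(-1 + z\right) z = z \left(-1 + z\right)$)
$n{\left(k \right)} = - \frac{11 k}{105}$ ($n{\left(k \right)} = \frac{k \left(-22 - 22\right)}{21 \left(-1 + 21\right)} = \frac{k \left(-44\right)}{21 \cdot 20} = \frac{\left(-44\right) k}{420} = - 44 k \frac{1}{420} = - \frac{11 k}{105}$)
$n{\left(M{\left(-34 \right)} \right)} + 4841105 = \left(- \frac{11}{105}\right) 20 + 4841105 = - \frac{44}{21} + 4841105 = \frac{101663161}{21}$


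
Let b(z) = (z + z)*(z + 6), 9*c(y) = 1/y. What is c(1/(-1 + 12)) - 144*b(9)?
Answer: -349909/9 ≈ -38879.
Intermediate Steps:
c(y) = 1/(9*y)
b(z) = 2*z*(6 + z) (b(z) = (2*z)*(6 + z) = 2*z*(6 + z))
c(1/(-1 + 12)) - 144*b(9) = 1/(9*(1/(-1 + 12))) - 288*9*(6 + 9) = 1/(9*(1/11)) - 288*9*15 = 1/(9*(1/11)) - 144*270 = (⅑)*11 - 38880 = 11/9 - 38880 = -349909/9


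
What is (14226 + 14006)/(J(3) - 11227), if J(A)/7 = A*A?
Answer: -7058/2791 ≈ -2.5288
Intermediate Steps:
J(A) = 7*A² (J(A) = 7*(A*A) = 7*A²)
(14226 + 14006)/(J(3) - 11227) = (14226 + 14006)/(7*3² - 11227) = 28232/(7*9 - 11227) = 28232/(63 - 11227) = 28232/(-11164) = 28232*(-1/11164) = -7058/2791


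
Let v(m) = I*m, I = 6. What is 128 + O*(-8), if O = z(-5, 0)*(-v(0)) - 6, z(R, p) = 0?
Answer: 176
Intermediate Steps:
v(m) = 6*m
O = -6 (O = 0*(-6*0) - 6 = 0*(-1*0) - 6 = 0*0 - 6 = 0 - 6 = -6)
128 + O*(-8) = 128 - 6*(-8) = 128 + 48 = 176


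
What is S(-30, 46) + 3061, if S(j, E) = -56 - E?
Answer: 2959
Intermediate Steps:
S(-30, 46) + 3061 = (-56 - 1*46) + 3061 = (-56 - 46) + 3061 = -102 + 3061 = 2959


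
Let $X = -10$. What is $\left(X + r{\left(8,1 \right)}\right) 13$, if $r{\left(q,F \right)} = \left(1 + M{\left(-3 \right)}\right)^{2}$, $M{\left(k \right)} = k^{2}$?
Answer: $1170$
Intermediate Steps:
$r{\left(q,F \right)} = 100$ ($r{\left(q,F \right)} = \left(1 + \left(-3\right)^{2}\right)^{2} = \left(1 + 9\right)^{2} = 10^{2} = 100$)
$\left(X + r{\left(8,1 \right)}\right) 13 = \left(-10 + 100\right) 13 = 90 \cdot 13 = 1170$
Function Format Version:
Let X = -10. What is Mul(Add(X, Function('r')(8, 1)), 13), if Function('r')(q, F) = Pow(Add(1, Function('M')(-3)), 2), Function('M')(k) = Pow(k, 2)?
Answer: 1170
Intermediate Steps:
Function('r')(q, F) = 100 (Function('r')(q, F) = Pow(Add(1, Pow(-3, 2)), 2) = Pow(Add(1, 9), 2) = Pow(10, 2) = 100)
Mul(Add(X, Function('r')(8, 1)), 13) = Mul(Add(-10, 100), 13) = Mul(90, 13) = 1170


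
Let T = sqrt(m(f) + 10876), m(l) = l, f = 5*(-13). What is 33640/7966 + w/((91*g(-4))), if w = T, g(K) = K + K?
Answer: 16820/3983 - sqrt(10811)/728 ≈ 4.0801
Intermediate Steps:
f = -65
g(K) = 2*K
T = sqrt(10811) (T = sqrt(-65 + 10876) = sqrt(10811) ≈ 103.98)
w = sqrt(10811) ≈ 103.98
33640/7966 + w/((91*g(-4))) = 33640/7966 + sqrt(10811)/((91*(2*(-4)))) = 33640*(1/7966) + sqrt(10811)/((91*(-8))) = 16820/3983 + sqrt(10811)/(-728) = 16820/3983 + sqrt(10811)*(-1/728) = 16820/3983 - sqrt(10811)/728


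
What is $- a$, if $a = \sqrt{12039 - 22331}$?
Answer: $- 2 i \sqrt{2573} \approx - 101.45 i$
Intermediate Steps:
$a = 2 i \sqrt{2573}$ ($a = \sqrt{12039 - 22331} = \sqrt{-10292} = 2 i \sqrt{2573} \approx 101.45 i$)
$- a = - 2 i \sqrt{2573}$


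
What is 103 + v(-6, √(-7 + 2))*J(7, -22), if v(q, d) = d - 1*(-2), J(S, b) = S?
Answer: 117 + 7*I*√5 ≈ 117.0 + 15.652*I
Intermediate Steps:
v(q, d) = 2 + d (v(q, d) = d + 2 = 2 + d)
103 + v(-6, √(-7 + 2))*J(7, -22) = 103 + (2 + √(-7 + 2))*7 = 103 + (2 + √(-5))*7 = 103 + (2 + I*√5)*7 = 103 + (14 + 7*I*√5) = 117 + 7*I*√5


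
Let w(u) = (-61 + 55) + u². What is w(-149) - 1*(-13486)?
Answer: 35681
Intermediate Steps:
w(u) = -6 + u²
w(-149) - 1*(-13486) = (-6 + (-149)²) - 1*(-13486) = (-6 + 22201) + 13486 = 22195 + 13486 = 35681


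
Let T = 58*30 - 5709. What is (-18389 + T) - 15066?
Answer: -37424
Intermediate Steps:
T = -3969 (T = 1740 - 5709 = -3969)
(-18389 + T) - 15066 = (-18389 - 3969) - 15066 = -22358 - 15066 = -37424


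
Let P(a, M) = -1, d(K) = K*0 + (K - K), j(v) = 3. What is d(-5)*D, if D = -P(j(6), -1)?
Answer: 0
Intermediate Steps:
d(K) = 0 (d(K) = 0 + 0 = 0)
D = 1 (D = -1*(-1) = 1)
d(-5)*D = 0*1 = 0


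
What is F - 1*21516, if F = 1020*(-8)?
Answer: -29676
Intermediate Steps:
F = -8160
F - 1*21516 = -8160 - 1*21516 = -8160 - 21516 = -29676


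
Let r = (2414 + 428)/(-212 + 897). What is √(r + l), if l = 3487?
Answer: √1638134345/685 ≈ 59.086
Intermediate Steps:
r = 2842/685 ≈ 4.1489
√(r + l) = √(2842/685 + 3487) = √(2391437/685) = √1638134345/685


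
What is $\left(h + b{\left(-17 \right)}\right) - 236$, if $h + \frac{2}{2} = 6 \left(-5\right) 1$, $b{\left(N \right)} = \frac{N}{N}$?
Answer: $-266$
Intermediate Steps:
$b{\left(N \right)} = 1$
$h = -31$ ($h = -1 + 6 \left(-5\right) 1 = -1 - 30 = -31$)
$\left(h + b{\left(-17 \right)}\right) - 236 = \left(-31 + 1\right) - 236 = -30 - 236 = -266$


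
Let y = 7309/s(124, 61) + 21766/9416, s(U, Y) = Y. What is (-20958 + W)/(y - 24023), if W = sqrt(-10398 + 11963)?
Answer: 859840872/980577527 - 287188*sqrt(1565)/6864042689 ≈ 0.87522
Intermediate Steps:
W = sqrt(1565) ≈ 39.560
y = 35074635/287188 (y = 7309/61 + 21766/9416 = 7309*(1/61) + 21766*(1/9416) = 7309/61 + 10883/4708 = 35074635/287188 ≈ 122.13)
(-20958 + W)/(y - 24023) = (-20958 + sqrt(1565))/(35074635/287188 - 24023) = (-20958 + sqrt(1565))/(-6864042689/287188) = (-20958 + sqrt(1565))*(-287188/6864042689) = 859840872/980577527 - 287188*sqrt(1565)/6864042689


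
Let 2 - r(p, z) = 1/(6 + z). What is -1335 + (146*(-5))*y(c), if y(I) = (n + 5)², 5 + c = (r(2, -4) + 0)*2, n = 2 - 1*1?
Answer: -27615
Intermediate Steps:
r(p, z) = 2 - 1/(6 + z)
n = 1 (n = 2 - 1 = 1)
c = -2 (c = -5 + ((11 + 2*(-4))/(6 - 4) + 0)*2 = -5 + ((11 - 8)/2 + 0)*2 = -5 + ((½)*3 + 0)*2 = -5 + (3/2 + 0)*2 = -5 + (3/2)*2 = -5 + 3 = -2)
y(I) = 36 (y(I) = (1 + 5)² = 6² = 36)
-1335 + (146*(-5))*y(c) = -1335 + (146*(-5))*36 = -1335 - 730*36 = -1335 - 26280 = -27615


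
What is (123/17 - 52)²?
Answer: 579121/289 ≈ 2003.9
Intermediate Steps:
(123/17 - 52)² = (-761/17)² = 579121/289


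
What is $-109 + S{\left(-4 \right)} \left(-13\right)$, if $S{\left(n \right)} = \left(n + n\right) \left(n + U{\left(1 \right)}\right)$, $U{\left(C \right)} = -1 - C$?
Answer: $-733$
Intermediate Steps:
$S{\left(n \right)} = 2 n \left(-2 + n\right)$ ($S{\left(n \right)} = \left(n + n\right) \left(n - 2\right) = 2 n \left(n - 2\right) = 2 n \left(-2 + n\right)$)
$-109 + S{\left(-4 \right)} \left(-13\right) = -109 + 2 \left(-4\right) \left(-2 - 4\right) \left(-13\right) = -109 + 2 \left(-4\right) \left(-6\right) \left(-13\right) = -109 + 48 \left(-13\right) = -109 - 624 = -733$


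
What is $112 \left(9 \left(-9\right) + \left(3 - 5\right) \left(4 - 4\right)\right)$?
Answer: $-9072$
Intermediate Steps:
$112 \left(9 \left(-9\right) + \left(3 - 5\right) \left(4 - 4\right)\right) = 112 \left(-81 - 0\right) = 112 \left(-81 + 0\right) = 112 \left(-81\right) = -9072$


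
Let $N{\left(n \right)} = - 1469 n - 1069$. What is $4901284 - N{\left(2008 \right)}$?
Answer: $7852105$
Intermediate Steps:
$N{\left(n \right)} = -1069 - 1469 n$
$4901284 - N{\left(2008 \right)} = 4901284 - \left(-1069 - 2949752\right) = 4901284 - -2950821 = 4901284 + 2950821 = 7852105$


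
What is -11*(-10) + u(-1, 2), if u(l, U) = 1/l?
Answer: 109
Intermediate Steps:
-11*(-10) + u(-1, 2) = -11*(-10) + 1/(-1) = 110 - 1 = 109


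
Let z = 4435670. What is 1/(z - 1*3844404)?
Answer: 1/591266 ≈ 1.6913e-6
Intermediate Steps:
1/(z - 1*3844404) = 1/(4435670 - 1*3844404) = 1/(4435670 - 3844404) = 1/591266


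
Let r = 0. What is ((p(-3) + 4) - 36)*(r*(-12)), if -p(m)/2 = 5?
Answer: 0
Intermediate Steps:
p(m) = -10 (p(m) = -2*5 = -10)
((p(-3) + 4) - 36)*(r*(-12)) = ((-10 + 4) - 36)*(0*(-12)) = (-6 - 36)*0 = -42*0 = 0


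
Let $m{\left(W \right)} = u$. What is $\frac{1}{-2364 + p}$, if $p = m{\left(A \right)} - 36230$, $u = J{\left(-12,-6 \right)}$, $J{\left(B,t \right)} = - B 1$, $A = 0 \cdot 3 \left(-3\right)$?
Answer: $- \frac{1}{38582} \approx -2.5919 \cdot 10^{-5}$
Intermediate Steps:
$A = 0$ ($A = 0 \left(-3\right) = 0$)
$J{\left(B,t \right)} = - B$
$u = 12$ ($u = \left(-1\right) \left(-12\right) = 12$)
$m{\left(W \right)} = 12$
$p = -36218$ ($p = 12 - 36230 = -36218$)
$\frac{1}{-2364 + p} = \frac{1}{-2364 - 36218} = \frac{1}{-38582} = - \frac{1}{38582}$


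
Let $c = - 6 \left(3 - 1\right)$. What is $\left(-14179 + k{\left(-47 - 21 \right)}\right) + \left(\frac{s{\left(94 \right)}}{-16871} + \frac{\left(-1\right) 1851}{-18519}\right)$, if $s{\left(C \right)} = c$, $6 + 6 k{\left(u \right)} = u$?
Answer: $- \frac{4433824283593}{312434049} \approx -14191.0$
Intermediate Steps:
$k{\left(u \right)} = -1 + \frac{u}{6}$
$c = -12$ ($c = \left(-6\right) 2 = -12$)
$s{\left(C \right)} = -12$
$\left(-14179 + k{\left(-47 - 21 \right)}\right) + \left(\frac{s{\left(94 \right)}}{-16871} + \frac{\left(-1\right) 1851}{-18519}\right) = \left(-14179 + \left(-1 + \frac{-47 - 21}{6}\right)\right) - \left(- \frac{12}{16871} - \frac{\left(-1\right) 1851}{-18519}\right) = \left(-14179 + \left(-1 + \frac{-47 - 21}{6}\right)\right) - - \frac{10483483}{104144683} = \left(-14179 + \left(-1 + \frac{1}{6} \left(-68\right)\right)\right) + \left(\frac{12}{16871} + \frac{617}{6173}\right) = \left(-14179 - \frac{37}{3}\right) + \frac{10483483}{104144683} = - \frac{42574}{3} + \frac{10483483}{104144683} = - \frac{4433824283593}{312434049}$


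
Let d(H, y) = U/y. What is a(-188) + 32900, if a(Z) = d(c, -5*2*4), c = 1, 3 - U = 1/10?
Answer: 13159971/400 ≈ 32900.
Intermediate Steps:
U = 29/10 (U = 3 - 1/10 = 3 - 1*⅒ = 3 - ⅒ = 29/10 ≈ 2.9000)
d(H, y) = 29/(10*y)
a(Z) = -29/400 (a(Z) = 29/(10*((-5*2*4))) = 29/(10*((-10*4))) = (29/10)/(-40) = (29/10)*(-1/40) = -29/400)
a(-188) + 32900 = -29/400 + 32900 = 13159971/400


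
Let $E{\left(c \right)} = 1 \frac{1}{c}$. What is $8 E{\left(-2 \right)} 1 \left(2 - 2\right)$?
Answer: $0$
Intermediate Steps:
$E{\left(c \right)} = \frac{1}{c}$
$8 E{\left(-2 \right)} 1 \left(2 - 2\right) = \frac{8}{-2} \cdot 1 \left(2 - 2\right) = 8 \left(- \frac{1}{2}\right) 1 \cdot 0 = \left(-4\right) 0 = 0$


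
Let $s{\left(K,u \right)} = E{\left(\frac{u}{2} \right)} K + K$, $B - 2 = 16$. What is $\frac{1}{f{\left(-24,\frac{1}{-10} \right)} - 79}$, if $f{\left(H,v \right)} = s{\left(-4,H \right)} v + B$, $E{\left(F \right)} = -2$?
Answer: $- \frac{5}{307} \approx -0.016287$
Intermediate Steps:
$B = 18$ ($B = 2 + 16 = 18$)
$s{\left(K,u \right)} = - K$ ($s{\left(K,u \right)} = - 2 K + K = - K$)
$f{\left(H,v \right)} = 18 + 4 v$ ($f{\left(H,v \right)} = \left(-1\right) \left(-4\right) v + 18 = 4 v + 18 = 18 + 4 v$)
$\frac{1}{f{\left(-24,\frac{1}{-10} \right)} - 79} = \frac{1}{\left(18 + \frac{4}{-10}\right) - 79} = \frac{1}{\left(18 + 4 \left(- \frac{1}{10}\right)\right) - 79} = \frac{1}{\left(18 - \frac{2}{5}\right) - 79} = \frac{1}{\frac{88}{5} - 79} = \frac{1}{- \frac{307}{5}} = - \frac{5}{307}$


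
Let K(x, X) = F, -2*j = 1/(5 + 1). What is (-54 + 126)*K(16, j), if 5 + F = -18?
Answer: -1656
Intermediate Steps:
F = -23 (F = -5 - 18 = -23)
j = -1/12 (j = -1/(2*(5 + 1)) = -1/2/6 = -1/2*1/6 = -1/12 ≈ -0.083333)
K(x, X) = -23
(-54 + 126)*K(16, j) = (-54 + 126)*(-23) = 72*(-23) = -1656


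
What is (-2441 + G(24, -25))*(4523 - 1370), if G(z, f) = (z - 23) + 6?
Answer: -7674402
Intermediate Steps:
G(z, f) = -17 + z (G(z, f) = (-23 + z) + 6 = -17 + z)
(-2441 + G(24, -25))*(4523 - 1370) = (-2441 + (-17 + 24))*(4523 - 1370) = (-2441 + 7)*3153 = -2434*3153 = -7674402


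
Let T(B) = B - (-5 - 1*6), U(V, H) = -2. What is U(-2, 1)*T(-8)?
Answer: -6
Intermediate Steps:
T(B) = 11 + B (T(B) = B - (-5 - 6) = B - 1*(-11) = B + 11 = 11 + B)
U(-2, 1)*T(-8) = -2*(11 - 8) = -2*3 = -6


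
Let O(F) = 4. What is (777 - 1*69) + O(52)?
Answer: 712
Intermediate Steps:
(777 - 1*69) + O(52) = (777 - 1*69) + 4 = (777 - 69) + 4 = 708 + 4 = 712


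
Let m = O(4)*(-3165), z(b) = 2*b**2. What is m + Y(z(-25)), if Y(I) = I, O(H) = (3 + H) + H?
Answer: -33565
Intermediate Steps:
O(H) = 3 + 2*H
m = -34815 (m = (3 + 2*4)*(-3165) = (3 + 8)*(-3165) = 11*(-3165) = -34815)
m + Y(z(-25)) = -34815 + 2*(-25)**2 = -34815 + 2*625 = -34815 + 1250 = -33565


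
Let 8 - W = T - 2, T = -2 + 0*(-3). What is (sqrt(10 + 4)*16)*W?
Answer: 192*sqrt(14) ≈ 718.40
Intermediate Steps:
T = -2 (T = -2 + 0 = -2)
W = 12 (W = 8 - (-2 - 2) = 8 - 1*(-4) = 8 + 4 = 12)
(sqrt(10 + 4)*16)*W = (sqrt(10 + 4)*16)*12 = (sqrt(14)*16)*12 = (16*sqrt(14))*12 = 192*sqrt(14)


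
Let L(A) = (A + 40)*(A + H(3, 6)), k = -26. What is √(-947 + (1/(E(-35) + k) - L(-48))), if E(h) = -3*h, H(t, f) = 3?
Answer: 2*I*√2039227/79 ≈ 36.152*I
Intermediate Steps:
L(A) = (3 + A)*(40 + A) (L(A) = (A + 40)*(A + 3) = (40 + A)*(3 + A) = (3 + A)*(40 + A))
√(-947 + (1/(E(-35) + k) - L(-48))) = √(-947 + (1/(-3*(-35) - 26) - (120 + (-48)² + 43*(-48)))) = √(-947 + (1/(105 - 26) - (120 + 2304 - 2064))) = √(-947 + (1/79 - 1*360)) = √(-947 + (1/79 - 360)) = √(-947 - 28439/79) = √(-103252/79) = 2*I*√2039227/79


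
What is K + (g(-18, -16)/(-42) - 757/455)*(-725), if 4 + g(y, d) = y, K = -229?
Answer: 163103/273 ≈ 597.45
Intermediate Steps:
g(y, d) = -4 + y
K + (g(-18, -16)/(-42) - 757/455)*(-725) = -229 + ((-4 - 18)/(-42) - 757/455)*(-725) = -229 + (-22*(-1/42) - 757*1/455)*(-725) = -229 + (11/21 - 757/455)*(-725) = -229 - 1556/1365*(-725) = -229 + 225620/273 = 163103/273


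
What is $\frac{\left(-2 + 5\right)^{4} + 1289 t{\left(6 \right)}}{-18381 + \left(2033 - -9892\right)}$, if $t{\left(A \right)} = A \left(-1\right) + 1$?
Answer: $\frac{1591}{1614} \approx 0.98575$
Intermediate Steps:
$t{\left(A \right)} = 1 - A$ ($t{\left(A \right)} = - A + 1 = 1 - A$)
$\frac{\left(-2 + 5\right)^{4} + 1289 t{\left(6 \right)}}{-18381 + \left(2033 - -9892\right)} = \frac{\left(-2 + 5\right)^{4} + 1289 \left(1 - 6\right)}{-18381 + \left(2033 - -9892\right)} = \frac{3^{4} + 1289 \left(1 - 6\right)}{-18381 + \left(2033 + 9892\right)} = \frac{81 + 1289 \left(-5\right)}{-18381 + 11925} = \frac{81 - 6445}{-6456} = \left(-6364\right) \left(- \frac{1}{6456}\right) = \frac{1591}{1614}$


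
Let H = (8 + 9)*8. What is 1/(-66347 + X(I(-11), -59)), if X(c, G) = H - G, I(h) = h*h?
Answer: -1/66152 ≈ -1.5117e-5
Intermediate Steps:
H = 136 (H = 17*8 = 136)
I(h) = h**2
X(c, G) = 136 - G
1/(-66347 + X(I(-11), -59)) = 1/(-66347 + (136 - 1*(-59))) = 1/(-66347 + (136 + 59)) = 1/(-66347 + 195) = 1/(-66152) = -1/66152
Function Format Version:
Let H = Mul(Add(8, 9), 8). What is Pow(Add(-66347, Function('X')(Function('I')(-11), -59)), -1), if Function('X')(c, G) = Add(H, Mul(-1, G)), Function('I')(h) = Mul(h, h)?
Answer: Rational(-1, 66152) ≈ -1.5117e-5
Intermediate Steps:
H = 136 (H = Mul(17, 8) = 136)
Function('I')(h) = Pow(h, 2)
Function('X')(c, G) = Add(136, Mul(-1, G))
Pow(Add(-66347, Function('X')(Function('I')(-11), -59)), -1) = Pow(Add(-66347, Add(136, Mul(-1, -59))), -1) = Pow(Add(-66347, Add(136, 59)), -1) = Pow(Add(-66347, 195), -1) = Pow(-66152, -1) = Rational(-1, 66152)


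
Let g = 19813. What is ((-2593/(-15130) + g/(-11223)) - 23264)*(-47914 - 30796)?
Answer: 1829123490771493/998847 ≈ 1.8312e+9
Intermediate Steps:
((-2593/(-15130) + g/(-11223)) - 23264)*(-47914 - 30796) = ((-2593/(-15130) + 19813/(-11223)) - 23264)*(-47914 - 30796) = ((-2593*(-1/15130) + 19813*(-1/11223)) - 23264)*(-78710) = ((2593/15130 - 19813/11223) - 23264)*(-78710) = (-270669451/169803990 - 23264)*(-78710) = -3950590692811/169803990*(-78710) = 1829123490771493/998847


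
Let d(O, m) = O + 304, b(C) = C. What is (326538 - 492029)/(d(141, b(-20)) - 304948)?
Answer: 165491/304503 ≈ 0.54348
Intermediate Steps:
d(O, m) = 304 + O
(326538 - 492029)/(d(141, b(-20)) - 304948) = (326538 - 492029)/((304 + 141) - 304948) = -165491/(445 - 304948) = -165491/(-304503) = -165491*(-1/304503) = 165491/304503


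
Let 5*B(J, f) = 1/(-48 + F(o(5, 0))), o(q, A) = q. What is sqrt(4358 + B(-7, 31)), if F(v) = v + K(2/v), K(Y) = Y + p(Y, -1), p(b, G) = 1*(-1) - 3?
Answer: sqrt(236591229)/233 ≈ 66.015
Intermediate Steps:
p(b, G) = -4 (p(b, G) = -1 - 3 = -4)
K(Y) = -4 + Y (K(Y) = Y - 4 = -4 + Y)
F(v) = -4 + v + 2/v (F(v) = v + (-4 + 2/v) = -4 + v + 2/v)
B(J, f) = -1/233 (B(J, f) = 1/(5*(-48 + (-4 + 5 + 2/5))) = 1/(5*(-48 + 7/5)) = 1/(5*(-233/5)) = (1/5)*(-5/233) = -1/233)
sqrt(4358 + B(-7, 31)) = sqrt(4358 - 1/233) = sqrt(1015413/233) = sqrt(236591229)/233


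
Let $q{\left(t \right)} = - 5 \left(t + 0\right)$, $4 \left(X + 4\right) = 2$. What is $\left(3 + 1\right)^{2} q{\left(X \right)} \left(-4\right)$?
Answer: $-1120$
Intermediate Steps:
$X = - \frac{7}{2}$ ($X = -4 + \frac{1}{4} \cdot 2 = -4 + \frac{1}{2} = - \frac{7}{2} \approx -3.5$)
$q{\left(t \right)} = - 5 t$
$\left(3 + 1\right)^{2} q{\left(X \right)} \left(-4\right) = \left(3 + 1\right)^{2} \left(\left(-5\right) \left(- \frac{7}{2}\right)\right) \left(-4\right) = 4^{2} \cdot \frac{35}{2} \left(-4\right) = 16 \cdot \frac{35}{2} \left(-4\right) = 280 \left(-4\right) = -1120$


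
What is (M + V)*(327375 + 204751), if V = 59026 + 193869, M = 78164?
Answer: 176165101434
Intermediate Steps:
V = 252895
(M + V)*(327375 + 204751) = (78164 + 252895)*(327375 + 204751) = 331059*532126 = 176165101434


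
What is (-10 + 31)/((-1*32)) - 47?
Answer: -1525/32 ≈ -47.656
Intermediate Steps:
(-10 + 31)/((-1*32)) - 47 = 21/(-32) - 47 = 21*(-1/32) - 47 = -21/32 - 47 = -1525/32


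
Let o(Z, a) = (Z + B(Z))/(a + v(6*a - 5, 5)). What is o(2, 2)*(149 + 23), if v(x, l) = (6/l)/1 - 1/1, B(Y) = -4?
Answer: -1720/11 ≈ -156.36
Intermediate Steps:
v(x, l) = -1 + 6/l (v(x, l) = (6/l)*1 - 1*1 = 6/l - 1 = -1 + 6/l)
o(Z, a) = (-4 + Z)/(1/5 + a) (o(Z, a) = (Z - 4)/(a + (6 - 1*5)/5) = (-4 + Z)/(a + (6 - 5)/5) = (-4 + Z)/(a + (1/5)*1) = (-4 + Z)/(a + 1/5) = (-4 + Z)/(1/5 + a))
o(2, 2)*(149 + 23) = (5*(-4 + 2)/(1 + 5*2))*(149 + 23) = (5*(-2)/(1 + 10))*172 = (5*(-2)/11)*172 = (5*(1/11)*(-2))*172 = -10/11*172 = -1720/11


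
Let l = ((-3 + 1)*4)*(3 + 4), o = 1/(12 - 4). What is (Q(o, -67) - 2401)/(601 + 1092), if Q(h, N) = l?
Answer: -2457/1693 ≈ -1.4513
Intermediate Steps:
o = ⅛ (o = 1/8 = ⅛ ≈ 0.12500)
l = -56 (l = -2*4*7 = -8*7 = -56)
Q(h, N) = -56
(Q(o, -67) - 2401)/(601 + 1092) = (-56 - 2401)/(601 + 1092) = -2457/1693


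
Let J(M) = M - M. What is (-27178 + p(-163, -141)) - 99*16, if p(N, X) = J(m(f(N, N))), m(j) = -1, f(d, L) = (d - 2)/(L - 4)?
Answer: -28762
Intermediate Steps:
f(d, L) = (-2 + d)/(-4 + L)
J(M) = 0
p(N, X) = 0
(-27178 + p(-163, -141)) - 99*16 = (-27178 + 0) - 99*16 = -27178 - 1584 = -28762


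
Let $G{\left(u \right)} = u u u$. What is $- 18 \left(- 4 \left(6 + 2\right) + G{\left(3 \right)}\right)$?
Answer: $90$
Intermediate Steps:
$G{\left(u \right)} = u^{3}$ ($G{\left(u \right)} = u^{2} u = u^{3}$)
$- 18 \left(- 4 \left(6 + 2\right) + G{\left(3 \right)}\right) = - 18 \left(- 4 \left(6 + 2\right) + 3^{3}\right) = - 18 \left(\left(-4\right) 8 + 27\right) = - 18 \left(-32 + 27\right) = \left(-18\right) \left(-5\right) = 90$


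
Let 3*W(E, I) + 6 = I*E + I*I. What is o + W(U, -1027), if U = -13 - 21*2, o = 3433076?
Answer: 11410436/3 ≈ 3.8035e+6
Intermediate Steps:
U = -55 (U = -13 - 42 = -55)
W(E, I) = -2 + I²/3 + E*I/3 (W(E, I) = -2 + (I*E + I*I)/3 = -2 + (E*I + I²)/3 = -2 + (I² + E*I)/3 = -2 + (I²/3 + E*I/3) = -2 + I²/3 + E*I/3)
o + W(U, -1027) = 3433076 + (-2 + (⅓)*(-1027)² + (⅓)*(-55)*(-1027)) = 3433076 + (-2 + (⅓)*1054729 + 56485/3) = 3433076 + (-2 + 1054729/3 + 56485/3) = 3433076 + 1111208/3 = 11410436/3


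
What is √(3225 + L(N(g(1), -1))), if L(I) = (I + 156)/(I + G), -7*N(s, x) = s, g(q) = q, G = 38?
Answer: 2*√56691185/265 ≈ 56.825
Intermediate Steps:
N(s, x) = -s/7
L(I) = (156 + I)/(38 + I) (L(I) = (I + 156)/(I + 38) = (156 + I)/(38 + I))
√(3225 + L(N(g(1), -1))) = √(3225 + (156 - ⅐*1)/(38 - ⅐*1)) = √(3225 + (156 - ⅐)/(38 - ⅐)) = √(3225 + (1091/7)/(265/7)) = √(3225 + (7/265)*(1091/7)) = √(3225 + 1091/265) = √(855716/265) = 2*√56691185/265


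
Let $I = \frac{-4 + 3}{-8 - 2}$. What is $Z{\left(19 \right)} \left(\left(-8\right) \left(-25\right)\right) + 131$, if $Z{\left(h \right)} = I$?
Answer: $151$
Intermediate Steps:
$I = \frac{1}{10}$ ($I = - \frac{1}{-10} = \left(-1\right) \left(- \frac{1}{10}\right) = \frac{1}{10} \approx 0.1$)
$Z{\left(h \right)} = \frac{1}{10}$
$Z{\left(19 \right)} \left(\left(-8\right) \left(-25\right)\right) + 131 = \frac{\left(-8\right) \left(-25\right)}{10} + 131 = \frac{1}{10} \cdot 200 + 131 = 20 + 131 = 151$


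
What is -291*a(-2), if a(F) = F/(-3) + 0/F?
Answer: -194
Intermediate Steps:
a(F) = -F/3 (a(F) = F*(-⅓) + 0 = -F/3 + 0 = -F/3)
-291*a(-2) = -(-97)*(-2) = -291*⅔ = -194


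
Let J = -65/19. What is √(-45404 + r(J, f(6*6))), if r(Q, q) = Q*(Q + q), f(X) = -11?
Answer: 3*I*√1819226/19 ≈ 212.97*I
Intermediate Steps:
J = -65/19 (J = -65*1/19 = -65/19 ≈ -3.4211)
√(-45404 + r(J, f(6*6))) = √(-45404 - 65*(-65/19 - 11)/19) = √(-45404 - 65/19*(-274/19)) = √(-45404 + 17810/361) = √(-16373034/361) = 3*I*√1819226/19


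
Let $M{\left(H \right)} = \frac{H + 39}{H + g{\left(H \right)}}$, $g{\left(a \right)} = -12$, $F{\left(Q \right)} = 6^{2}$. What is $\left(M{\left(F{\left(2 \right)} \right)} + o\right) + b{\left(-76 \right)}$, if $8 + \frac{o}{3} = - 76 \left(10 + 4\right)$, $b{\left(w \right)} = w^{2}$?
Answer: $\frac{20505}{8} \approx 2563.1$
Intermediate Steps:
$F{\left(Q \right)} = 36$
$M{\left(H \right)} = \frac{39 + H}{-12 + H}$ ($M{\left(H \right)} = \frac{H + 39}{H - 12} = \frac{39 + H}{-12 + H}$)
$o = -3216$ ($o = -24 + 3 \left(- 76 \left(10 + 4\right)\right) = -24 + 3 \left(\left(-76\right) 14\right) = -24 + 3 \left(-1064\right) = -24 - 3192 = -3216$)
$\left(M{\left(F{\left(2 \right)} \right)} + o\right) + b{\left(-76 \right)} = \left(\frac{39 + 36}{-12 + 36} - 3216\right) + \left(-76\right)^{2} = \left(\frac{1}{24} \cdot 75 - 3216\right) + 5776 = \left(\frac{25}{8} - 3216\right) + 5776 = - \frac{25703}{8} + 5776 = \frac{20505}{8}$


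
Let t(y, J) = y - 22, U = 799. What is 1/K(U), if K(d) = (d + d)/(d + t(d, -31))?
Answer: 788/799 ≈ 0.98623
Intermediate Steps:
t(y, J) = -22 + y
K(d) = 2*d/(-22 + 2*d) (K(d) = (d + d)/(d + (-22 + d)) = (2*d)/(-22 + 2*d) = 2*d/(-22 + 2*d))
1/K(U) = 1/(799/(-11 + 799)) = 1/(799/788) = 788/799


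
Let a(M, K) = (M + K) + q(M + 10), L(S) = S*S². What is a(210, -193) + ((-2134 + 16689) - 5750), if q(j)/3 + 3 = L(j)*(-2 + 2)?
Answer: 8813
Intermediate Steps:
L(S) = S³
q(j) = -9 (q(j) = -9 + 3*(j³*(-2 + 2)) = -9 + 3*(j³*0) = -9 + 3*0 = -9 + 0 = -9)
a(M, K) = -9 + K + M (a(M, K) = (M + K) - 9 = (K + M) - 9 = -9 + K + M)
a(210, -193) + ((-2134 + 16689) - 5750) = (-9 - 193 + 210) + ((-2134 + 16689) - 5750) = 8 + (14555 - 5750) = 8 + 8805 = 8813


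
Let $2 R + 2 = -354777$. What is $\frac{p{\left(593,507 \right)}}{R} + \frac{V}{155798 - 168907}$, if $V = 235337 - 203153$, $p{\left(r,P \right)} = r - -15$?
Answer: $- \frac{11434147880}{4650797911} \approx -2.4585$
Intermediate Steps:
$R = - \frac{354779}{2}$ ($R = -1 + \frac{1}{2} \left(-354777\right) = -1 - \frac{354777}{2} = - \frac{354779}{2} \approx -1.7739 \cdot 10^{5}$)
$p{\left(r,P \right)} = 15 + r$ ($p{\left(r,P \right)} = r + 15 = 15 + r$)
$V = 32184$ ($V = 235337 - 203153 = 32184$)
$\frac{p{\left(593,507 \right)}}{R} + \frac{V}{155798 - 168907} = \frac{15 + 593}{- \frac{354779}{2}} + \frac{32184}{155798 - 168907} = 608 \left(- \frac{2}{354779}\right) + \frac{32184}{-13109} = - \frac{1216}{354779} + 32184 \left(- \frac{1}{13109}\right) = - \frac{1216}{354779} - \frac{32184}{13109} = - \frac{11434147880}{4650797911}$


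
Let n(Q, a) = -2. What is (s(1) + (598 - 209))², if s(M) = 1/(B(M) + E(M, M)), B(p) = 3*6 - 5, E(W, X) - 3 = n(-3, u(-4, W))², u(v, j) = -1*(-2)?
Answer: 60543961/400 ≈ 1.5136e+5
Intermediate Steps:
u(v, j) = 2
E(W, X) = 7 (E(W, X) = 3 + (-2)² = 3 + 4 = 7)
B(p) = 13 (B(p) = 18 - 5 = 13)
s(M) = 1/20 (s(M) = 1/(13 + 7) = 1/20)
(s(1) + (598 - 209))² = (1/20 + (598 - 209))² = (1/20 + 389)² = (7781/20)² = 60543961/400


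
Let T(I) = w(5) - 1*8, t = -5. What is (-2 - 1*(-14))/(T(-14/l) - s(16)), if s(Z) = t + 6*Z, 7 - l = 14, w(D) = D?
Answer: -6/47 ≈ -0.12766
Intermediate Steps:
l = -7 (l = 7 - 1*14 = 7 - 14 = -7)
s(Z) = -5 + 6*Z
T(I) = -3 (T(I) = 5 - 1*8 = 5 - 8 = -3)
(-2 - 1*(-14))/(T(-14/l) - s(16)) = (-2 - 1*(-14))/(-3 - (-5 + 6*16)) = (-2 + 14)/(-3 - (-5 + 96)) = 12/(-3 - 1*91) = 12/(-3 - 91) = 12/(-94) = 12*(-1/94) = -6/47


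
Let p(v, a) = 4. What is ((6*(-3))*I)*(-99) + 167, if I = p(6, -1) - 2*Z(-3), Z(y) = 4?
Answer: -6961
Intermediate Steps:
I = -4 (I = 4 - 2*4 = 4 - 8 = -4)
((6*(-3))*I)*(-99) + 167 = ((6*(-3))*(-4))*(-99) + 167 = -18*(-4)*(-99) + 167 = 72*(-99) + 167 = -7128 + 167 = -6961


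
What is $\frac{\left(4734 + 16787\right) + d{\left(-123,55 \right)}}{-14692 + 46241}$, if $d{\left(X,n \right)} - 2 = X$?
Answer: $\frac{21400}{31549} \approx 0.67831$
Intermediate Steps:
$d{\left(X,n \right)} = 2 + X$
$\frac{\left(4734 + 16787\right) + d{\left(-123,55 \right)}}{-14692 + 46241} = \frac{\left(4734 + 16787\right) + \left(2 - 123\right)}{-14692 + 46241} = \frac{21521 - 121}{31549} = 21400 \cdot \frac{1}{31549} = \frac{21400}{31549}$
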